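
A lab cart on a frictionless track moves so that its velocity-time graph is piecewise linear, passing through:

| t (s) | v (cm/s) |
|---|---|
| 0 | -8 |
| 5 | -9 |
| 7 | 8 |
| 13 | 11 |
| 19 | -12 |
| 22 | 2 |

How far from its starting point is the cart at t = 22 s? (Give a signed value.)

Displacement is the signed area under the v-t curve.
0–5 s: ½(-8 + -9)(5) = -42.5 cm
5–7 s: ½(-9 + 8)(2) = -1 cm
7–13 s: ½(8 + 11)(6) = 57 cm
13–19 s: ½(11 + -12)(6) = -3 cm
19–22 s: ½(-12 + 2)(3) = -15 cm
Net displacement = -4.5 cm

-4.5 cm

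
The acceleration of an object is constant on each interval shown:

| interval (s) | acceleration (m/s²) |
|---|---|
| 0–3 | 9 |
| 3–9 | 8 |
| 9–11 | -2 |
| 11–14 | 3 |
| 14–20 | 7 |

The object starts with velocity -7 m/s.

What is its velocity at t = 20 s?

115 m/s

Δv equals the area under the a-t graph; then v = v₀ + Δv.
0–3 s: 9 × 3 = 27 m/s
3–9 s: 8 × 6 = 48 m/s
9–11 s: -2 × 2 = -4 m/s
11–14 s: 3 × 3 = 9 m/s
14–20 s: 7 × 6 = 42 m/s
Δv = 122 m/s, so v(20) = -7 + (122) = 115 m/s.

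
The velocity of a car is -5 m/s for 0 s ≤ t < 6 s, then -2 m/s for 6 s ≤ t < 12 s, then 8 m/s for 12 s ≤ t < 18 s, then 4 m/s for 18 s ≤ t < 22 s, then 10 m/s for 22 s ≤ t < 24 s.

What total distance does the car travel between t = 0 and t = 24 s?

126 m

Distance (not displacement) is the total path length: add the absolute areas under v-t.
0–6 s: |-5| × 6 = 30 m
6–12 s: |-2| × 6 = 12 m
12–18 s: |8| × 6 = 48 m
18–22 s: |4| × 4 = 16 m
22–24 s: |10| × 2 = 20 m
Total distance = 126 m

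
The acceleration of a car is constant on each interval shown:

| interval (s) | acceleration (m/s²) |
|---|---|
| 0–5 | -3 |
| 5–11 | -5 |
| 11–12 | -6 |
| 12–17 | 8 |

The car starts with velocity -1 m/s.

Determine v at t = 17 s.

Δv equals the area under the a-t graph; then v = v₀ + Δv.
0–5 s: -3 × 5 = -15 m/s
5–11 s: -5 × 6 = -30 m/s
11–12 s: -6 × 1 = -6 m/s
12–17 s: 8 × 5 = 40 m/s
Δv = -11 m/s, so v(17) = -1 + (-11) = -12 m/s.

-12 m/s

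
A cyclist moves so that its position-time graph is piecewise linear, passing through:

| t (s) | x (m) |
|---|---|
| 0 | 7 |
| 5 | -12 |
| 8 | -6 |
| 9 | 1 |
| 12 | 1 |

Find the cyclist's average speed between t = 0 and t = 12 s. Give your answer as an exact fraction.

8/3 m/s

Average speed = (total path length)/(elapsed time); on a piecewise-linear x-t graph the path length is Σ|Δx|.
0–5 s: |Δx| = |-12 − 7| = 19 m
5–8 s: |Δx| = |-6 − -12| = 6 m
8–9 s: |Δx| = |1 − -6| = 7 m
9–12 s: |Δx| = |1 − 1| = 0 m
Total path = 32 m; average speed = 32/12 = 8/3 m/s.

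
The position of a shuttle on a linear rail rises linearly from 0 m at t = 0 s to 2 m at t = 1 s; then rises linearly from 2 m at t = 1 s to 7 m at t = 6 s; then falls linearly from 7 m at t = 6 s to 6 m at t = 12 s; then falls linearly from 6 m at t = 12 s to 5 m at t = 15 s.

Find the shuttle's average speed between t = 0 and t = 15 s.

0.6 m/s

Average speed = (total path length)/(elapsed time); on a piecewise-linear x-t graph the path length is Σ|Δx|.
0–1 s: |Δx| = |2 − 0| = 2 m
1–6 s: |Δx| = |7 − 2| = 5 m
6–12 s: |Δx| = |6 − 7| = 1 m
12–15 s: |Δx| = |5 − 6| = 1 m
Total path = 9 m; average speed = 9/15 = 0.6 m/s.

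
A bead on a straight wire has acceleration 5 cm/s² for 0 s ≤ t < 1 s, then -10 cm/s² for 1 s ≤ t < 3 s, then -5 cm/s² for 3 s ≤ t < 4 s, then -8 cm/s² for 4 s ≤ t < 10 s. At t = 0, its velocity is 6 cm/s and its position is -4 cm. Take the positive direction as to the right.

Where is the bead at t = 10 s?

-233 cm

On each constant-a segment, Δv = aΔt and Δx = v₀Δt + ½aΔt²; chain segment to segment.
0–1 s: v starts 6 cm/s; Δx = 6·1 + ½·5·1² = 8.5 cm; v ends 11 cm/s.
1–3 s: v starts 11 cm/s; Δx = 11·2 + ½·-10·2² = 2 cm; v ends -9 cm/s.
3–4 s: v starts -9 cm/s; Δx = -9·1 + ½·-5·1² = -11.5 cm; v ends -14 cm/s.
4–10 s: v starts -14 cm/s; Δx = -14·6 + ½·-8·6² = -228 cm; v ends -62 cm/s.
x(10) = -4 + Σ Δx = -233 cm.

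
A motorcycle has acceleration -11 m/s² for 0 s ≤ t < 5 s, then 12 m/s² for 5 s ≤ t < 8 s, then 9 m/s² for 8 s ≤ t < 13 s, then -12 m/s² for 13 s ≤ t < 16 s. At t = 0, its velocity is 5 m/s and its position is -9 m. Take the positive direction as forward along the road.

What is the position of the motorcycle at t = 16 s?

-136 m

On each constant-a segment, Δv = aΔt and Δx = v₀Δt + ½aΔt²; chain segment to segment.
0–5 s: v starts 5 m/s; Δx = 5·5 + ½·-11·5² = -112.5 m; v ends -50 m/s.
5–8 s: v starts -50 m/s; Δx = -50·3 + ½·12·3² = -96 m; v ends -14 m/s.
8–13 s: v starts -14 m/s; Δx = -14·5 + ½·9·5² = 42.5 m; v ends 31 m/s.
13–16 s: v starts 31 m/s; Δx = 31·3 + ½·-12·3² = 39 m; v ends -5 m/s.
x(16) = -9 + Σ Δx = -136 m.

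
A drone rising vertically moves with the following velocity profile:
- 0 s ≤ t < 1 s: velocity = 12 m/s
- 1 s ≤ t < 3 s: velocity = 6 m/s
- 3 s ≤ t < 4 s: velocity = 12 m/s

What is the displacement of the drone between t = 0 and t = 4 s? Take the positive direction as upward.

36 m

Net displacement equals the area under the velocity-time graph (areas below the axis count negative).
0–1 s: 12 × 1 = 12 m
1–3 s: 6 × 2 = 12 m
3–4 s: 12 × 1 = 12 m
Net displacement = 36 m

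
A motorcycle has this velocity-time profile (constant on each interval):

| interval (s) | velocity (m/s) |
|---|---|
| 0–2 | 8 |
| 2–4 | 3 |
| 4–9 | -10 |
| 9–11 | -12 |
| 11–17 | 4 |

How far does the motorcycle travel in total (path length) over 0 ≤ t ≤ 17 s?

120 m

Distance (not displacement) is the total path length: add the absolute areas under v-t.
0–2 s: |8| × 2 = 16 m
2–4 s: |3| × 2 = 6 m
4–9 s: |-10| × 5 = 50 m
9–11 s: |-12| × 2 = 24 m
11–17 s: |4| × 6 = 24 m
Total distance = 120 m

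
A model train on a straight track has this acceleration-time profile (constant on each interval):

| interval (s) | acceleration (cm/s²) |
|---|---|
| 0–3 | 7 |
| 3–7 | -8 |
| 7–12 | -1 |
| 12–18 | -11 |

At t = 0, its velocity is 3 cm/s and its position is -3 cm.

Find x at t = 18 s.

On each constant-a segment, Δv = aΔt and Δx = v₀Δt + ½aΔt²; chain segment to segment.
0–3 s: v starts 3 cm/s; Δx = 3·3 + ½·7·3² = 40.5 cm; v ends 24 cm/s.
3–7 s: v starts 24 cm/s; Δx = 24·4 + ½·-8·4² = 32 cm; v ends -8 cm/s.
7–12 s: v starts -8 cm/s; Δx = -8·5 + ½·-1·5² = -52.5 cm; v ends -13 cm/s.
12–18 s: v starts -13 cm/s; Δx = -13·6 + ½·-11·6² = -276 cm; v ends -79 cm/s.
x(18) = -3 + Σ Δx = -259 cm.

-259 cm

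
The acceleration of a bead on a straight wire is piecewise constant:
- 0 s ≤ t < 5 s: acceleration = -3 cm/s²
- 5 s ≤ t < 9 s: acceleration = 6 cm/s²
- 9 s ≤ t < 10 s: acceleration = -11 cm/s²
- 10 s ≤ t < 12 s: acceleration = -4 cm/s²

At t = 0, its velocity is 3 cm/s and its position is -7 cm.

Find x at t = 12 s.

-29 cm

On each constant-a segment, Δv = aΔt and Δx = v₀Δt + ½aΔt²; chain segment to segment.
0–5 s: v starts 3 cm/s; Δx = 3·5 + ½·-3·5² = -22.5 cm; v ends -12 cm/s.
5–9 s: v starts -12 cm/s; Δx = -12·4 + ½·6·4² = 0 cm; v ends 12 cm/s.
9–10 s: v starts 12 cm/s; Δx = 12·1 + ½·-11·1² = 6.5 cm; v ends 1 cm/s.
10–12 s: v starts 1 cm/s; Δx = 1·2 + ½·-4·2² = -6 cm; v ends -7 cm/s.
x(12) = -7 + Σ Δx = -29 cm.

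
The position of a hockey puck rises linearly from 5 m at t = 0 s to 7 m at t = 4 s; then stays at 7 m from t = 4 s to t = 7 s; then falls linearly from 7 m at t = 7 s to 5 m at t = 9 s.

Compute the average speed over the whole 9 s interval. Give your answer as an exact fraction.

Average speed = (total path length)/(elapsed time); on a piecewise-linear x-t graph the path length is Σ|Δx|.
0–4 s: |Δx| = |7 − 5| = 2 m
4–7 s: |Δx| = |7 − 7| = 0 m
7–9 s: |Δx| = |5 − 7| = 2 m
Total path = 4 m; average speed = 4/9 = 4/9 m/s.

4/9 m/s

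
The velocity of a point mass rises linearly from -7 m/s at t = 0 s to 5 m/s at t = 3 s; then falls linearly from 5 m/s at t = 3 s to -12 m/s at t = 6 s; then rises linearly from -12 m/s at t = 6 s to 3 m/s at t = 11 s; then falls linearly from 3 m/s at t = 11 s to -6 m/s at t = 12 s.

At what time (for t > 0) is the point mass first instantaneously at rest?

v changes sign on 0–3 s (from -7 to 5); the graph is linear there, so v = 0 at t = 0 + (7)·(3 − 0)/(5 − -7) = 1.75 s.

t = 1.75 s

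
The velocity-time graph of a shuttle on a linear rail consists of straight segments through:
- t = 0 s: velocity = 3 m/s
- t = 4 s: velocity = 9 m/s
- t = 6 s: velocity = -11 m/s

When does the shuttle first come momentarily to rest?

v changes sign on 4–6 s (from 9 to -11); the graph is linear there, so v = 0 at t = 4 + (-9)·(6 − 4)/(-11 − 9) = 4.9 s.

t = 4.9 s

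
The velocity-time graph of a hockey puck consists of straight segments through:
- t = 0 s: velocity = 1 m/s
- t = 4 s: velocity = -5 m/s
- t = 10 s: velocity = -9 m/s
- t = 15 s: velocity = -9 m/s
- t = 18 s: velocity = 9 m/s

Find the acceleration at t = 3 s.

-1.5 m/s²

Acceleration is the slope of the v-t graph on 0–4 s: (-5 − 1)/(4 − 0) = -1.5 m/s².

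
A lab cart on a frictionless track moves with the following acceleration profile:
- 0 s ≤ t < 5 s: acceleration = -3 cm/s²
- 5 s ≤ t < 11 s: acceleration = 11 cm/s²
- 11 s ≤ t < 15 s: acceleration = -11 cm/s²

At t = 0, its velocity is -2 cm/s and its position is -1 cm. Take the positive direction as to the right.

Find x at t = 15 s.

On each constant-a segment, Δv = aΔt and Δx = v₀Δt + ½aΔt²; chain segment to segment.
0–5 s: v starts -2 cm/s; Δx = -2·5 + ½·-3·5² = -47.5 cm; v ends -17 cm/s.
5–11 s: v starts -17 cm/s; Δx = -17·6 + ½·11·6² = 96 cm; v ends 49 cm/s.
11–15 s: v starts 49 cm/s; Δx = 49·4 + ½·-11·4² = 108 cm; v ends 5 cm/s.
x(15) = -1 + Σ Δx = 155.5 cm.

155.5 cm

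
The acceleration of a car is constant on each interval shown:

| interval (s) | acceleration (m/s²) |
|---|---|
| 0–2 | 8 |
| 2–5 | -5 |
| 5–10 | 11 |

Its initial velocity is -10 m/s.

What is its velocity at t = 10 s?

46 m/s

Δv equals the area under the a-t graph; then v = v₀ + Δv.
0–2 s: 8 × 2 = 16 m/s
2–5 s: -5 × 3 = -15 m/s
5–10 s: 11 × 5 = 55 m/s
Δv = 56 m/s, so v(10) = -10 + (56) = 46 m/s.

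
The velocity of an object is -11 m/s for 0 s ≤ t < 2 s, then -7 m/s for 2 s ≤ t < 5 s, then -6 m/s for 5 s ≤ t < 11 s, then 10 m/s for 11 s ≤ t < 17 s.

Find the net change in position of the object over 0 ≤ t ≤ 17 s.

-19 m

Net displacement equals the area under the velocity-time graph (areas below the axis count negative).
0–2 s: -11 × 2 = -22 m
2–5 s: -7 × 3 = -21 m
5–11 s: -6 × 6 = -36 m
11–17 s: 10 × 6 = 60 m
Net displacement = -19 m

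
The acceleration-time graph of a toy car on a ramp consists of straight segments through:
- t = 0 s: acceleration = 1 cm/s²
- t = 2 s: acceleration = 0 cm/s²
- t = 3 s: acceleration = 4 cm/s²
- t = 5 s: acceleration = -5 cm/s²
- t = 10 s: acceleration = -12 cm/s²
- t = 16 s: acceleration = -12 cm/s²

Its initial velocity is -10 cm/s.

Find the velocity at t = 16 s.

-122.5 cm/s

Δv equals the area under the a-t graph; then v = v₀ + Δv.
0–2 s: ½(1 + 0)(2) = 1 cm/s
2–3 s: ½(0 + 4)(1) = 2 cm/s
3–5 s: ½(4 + -5)(2) = -1 cm/s
5–10 s: ½(-5 + -12)(5) = -42.5 cm/s
10–16 s: -12 × 6 = -72 cm/s
Δv = -112.5 cm/s, so v(16) = -10 + (-112.5) = -122.5 cm/s.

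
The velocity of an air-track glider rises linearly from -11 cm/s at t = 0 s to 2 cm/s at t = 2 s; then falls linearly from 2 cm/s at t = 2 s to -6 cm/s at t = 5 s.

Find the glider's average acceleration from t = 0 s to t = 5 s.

Average acceleration = Δv/Δt = (-6 − -11)/(5 − 0) = 1 cm/s².

1 cm/s²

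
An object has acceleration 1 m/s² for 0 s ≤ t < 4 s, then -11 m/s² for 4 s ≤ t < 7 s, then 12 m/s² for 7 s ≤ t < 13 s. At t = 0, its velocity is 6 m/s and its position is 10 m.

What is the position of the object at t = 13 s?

On each constant-a segment, Δv = aΔt and Δx = v₀Δt + ½aΔt²; chain segment to segment.
0–4 s: v starts 6 m/s; Δx = 6·4 + ½·1·4² = 32 m; v ends 10 m/s.
4–7 s: v starts 10 m/s; Δx = 10·3 + ½·-11·3² = -19.5 m; v ends -23 m/s.
7–13 s: v starts -23 m/s; Δx = -23·6 + ½·12·6² = 78 m; v ends 49 m/s.
x(13) = 10 + Σ Δx = 100.5 m.

100.5 m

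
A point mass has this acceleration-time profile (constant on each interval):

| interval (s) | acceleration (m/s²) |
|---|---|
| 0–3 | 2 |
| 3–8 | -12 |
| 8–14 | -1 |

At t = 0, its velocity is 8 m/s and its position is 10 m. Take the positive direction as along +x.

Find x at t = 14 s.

-331 m

On each constant-a segment, Δv = aΔt and Δx = v₀Δt + ½aΔt²; chain segment to segment.
0–3 s: v starts 8 m/s; Δx = 8·3 + ½·2·3² = 33 m; v ends 14 m/s.
3–8 s: v starts 14 m/s; Δx = 14·5 + ½·-12·5² = -80 m; v ends -46 m/s.
8–14 s: v starts -46 m/s; Δx = -46·6 + ½·-1·6² = -294 m; v ends -52 m/s.
x(14) = 10 + Σ Δx = -331 m.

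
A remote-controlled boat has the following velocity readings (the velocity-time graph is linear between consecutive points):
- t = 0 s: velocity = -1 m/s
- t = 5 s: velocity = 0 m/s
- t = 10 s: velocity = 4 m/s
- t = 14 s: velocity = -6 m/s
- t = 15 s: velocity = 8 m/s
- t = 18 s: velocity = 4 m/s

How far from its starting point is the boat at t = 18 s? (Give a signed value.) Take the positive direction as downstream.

Net displacement equals the area under the velocity-time graph (areas below the axis count negative).
0–5 s: ½(-1 + 0)(5) = -2.5 m
5–10 s: ½(0 + 4)(5) = 10 m
10–14 s: ½(4 + -6)(4) = -4 m
14–15 s: ½(-6 + 8)(1) = 1 m
15–18 s: ½(8 + 4)(3) = 18 m
Net displacement = 22.5 m

22.5 m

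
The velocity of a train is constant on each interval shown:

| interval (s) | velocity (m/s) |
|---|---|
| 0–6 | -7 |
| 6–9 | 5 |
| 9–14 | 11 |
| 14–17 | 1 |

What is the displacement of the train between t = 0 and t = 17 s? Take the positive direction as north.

31 m

Net displacement equals the area under the velocity-time graph (areas below the axis count negative).
0–6 s: -7 × 6 = -42 m
6–9 s: 5 × 3 = 15 m
9–14 s: 11 × 5 = 55 m
14–17 s: 1 × 3 = 3 m
Net displacement = 31 m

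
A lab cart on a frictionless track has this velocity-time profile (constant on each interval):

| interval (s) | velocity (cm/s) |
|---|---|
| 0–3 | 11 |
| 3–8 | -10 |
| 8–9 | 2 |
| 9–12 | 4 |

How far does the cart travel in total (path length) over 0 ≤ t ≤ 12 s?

Total distance travelled is ∫|v| dt — sum the magnitudes of each area piece.
0–3 s: |11| × 3 = 33 cm
3–8 s: |-10| × 5 = 50 cm
8–9 s: |2| × 1 = 2 cm
9–12 s: |4| × 3 = 12 cm
Total distance = 97 cm

97 cm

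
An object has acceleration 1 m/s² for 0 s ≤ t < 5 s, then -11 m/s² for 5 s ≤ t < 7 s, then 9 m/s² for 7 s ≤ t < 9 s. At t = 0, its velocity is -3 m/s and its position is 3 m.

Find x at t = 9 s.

-39.5 m

On each constant-a segment, Δv = aΔt and Δx = v₀Δt + ½aΔt²; chain segment to segment.
0–5 s: v starts -3 m/s; Δx = -3·5 + ½·1·5² = -2.5 m; v ends 2 m/s.
5–7 s: v starts 2 m/s; Δx = 2·2 + ½·-11·2² = -18 m; v ends -20 m/s.
7–9 s: v starts -20 m/s; Δx = -20·2 + ½·9·2² = -22 m; v ends -2 m/s.
x(9) = 3 + Σ Δx = -39.5 m.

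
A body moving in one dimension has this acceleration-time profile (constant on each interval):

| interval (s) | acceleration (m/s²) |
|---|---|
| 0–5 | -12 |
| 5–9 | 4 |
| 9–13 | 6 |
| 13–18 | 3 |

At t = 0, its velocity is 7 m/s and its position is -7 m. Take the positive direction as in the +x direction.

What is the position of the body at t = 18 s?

-429.5 m

On each constant-a segment, Δv = aΔt and Δx = v₀Δt + ½aΔt²; chain segment to segment.
0–5 s: v starts 7 m/s; Δx = 7·5 + ½·-12·5² = -115 m; v ends -53 m/s.
5–9 s: v starts -53 m/s; Δx = -53·4 + ½·4·4² = -180 m; v ends -37 m/s.
9–13 s: v starts -37 m/s; Δx = -37·4 + ½·6·4² = -100 m; v ends -13 m/s.
13–18 s: v starts -13 m/s; Δx = -13·5 + ½·3·5² = -27.5 m; v ends 2 m/s.
x(18) = -7 + Σ Δx = -429.5 m.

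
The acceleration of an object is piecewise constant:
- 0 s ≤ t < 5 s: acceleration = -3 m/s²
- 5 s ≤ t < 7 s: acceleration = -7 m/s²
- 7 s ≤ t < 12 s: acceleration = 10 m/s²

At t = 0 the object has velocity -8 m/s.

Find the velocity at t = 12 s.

Δv equals the area under the a-t graph; then v = v₀ + Δv.
0–5 s: -3 × 5 = -15 m/s
5–7 s: -7 × 2 = -14 m/s
7–12 s: 10 × 5 = 50 m/s
Δv = 21 m/s, so v(12) = -8 + (21) = 13 m/s.

13 m/s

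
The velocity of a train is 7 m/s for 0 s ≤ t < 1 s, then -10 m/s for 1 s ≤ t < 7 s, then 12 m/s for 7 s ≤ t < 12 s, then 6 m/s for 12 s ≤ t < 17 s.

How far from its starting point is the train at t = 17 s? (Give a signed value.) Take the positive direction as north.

Displacement is the signed area under the v-t curve.
0–1 s: 7 × 1 = 7 m
1–7 s: -10 × 6 = -60 m
7–12 s: 12 × 5 = 60 m
12–17 s: 6 × 5 = 30 m
Net displacement = 37 m

37 m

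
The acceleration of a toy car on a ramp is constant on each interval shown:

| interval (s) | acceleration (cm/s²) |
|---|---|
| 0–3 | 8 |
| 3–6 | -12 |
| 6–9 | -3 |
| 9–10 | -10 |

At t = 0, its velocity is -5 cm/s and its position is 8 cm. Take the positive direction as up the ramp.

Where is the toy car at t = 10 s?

-63.5 cm

On each constant-a segment, Δv = aΔt and Δx = v₀Δt + ½aΔt²; chain segment to segment.
0–3 s: v starts -5 cm/s; Δx = -5·3 + ½·8·3² = 21 cm; v ends 19 cm/s.
3–6 s: v starts 19 cm/s; Δx = 19·3 + ½·-12·3² = 3 cm; v ends -17 cm/s.
6–9 s: v starts -17 cm/s; Δx = -17·3 + ½·-3·3² = -64.5 cm; v ends -26 cm/s.
9–10 s: v starts -26 cm/s; Δx = -26·1 + ½·-10·1² = -31 cm; v ends -36 cm/s.
x(10) = 8 + Σ Δx = -63.5 cm.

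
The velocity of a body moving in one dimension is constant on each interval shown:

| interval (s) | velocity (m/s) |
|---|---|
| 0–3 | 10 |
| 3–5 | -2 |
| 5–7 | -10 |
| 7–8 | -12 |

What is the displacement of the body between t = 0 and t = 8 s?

-6 m

Displacement is the signed area under the v-t curve.
0–3 s: 10 × 3 = 30 m
3–5 s: -2 × 2 = -4 m
5–7 s: -10 × 2 = -20 m
7–8 s: -12 × 1 = -12 m
Net displacement = -6 m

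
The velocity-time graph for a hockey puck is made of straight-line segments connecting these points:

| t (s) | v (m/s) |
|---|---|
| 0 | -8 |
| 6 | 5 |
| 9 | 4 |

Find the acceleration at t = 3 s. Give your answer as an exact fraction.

Acceleration is the slope of the v-t graph on 0–6 s: (5 − -8)/(6 − 0) = 13/6 m/s².

13/6 m/s²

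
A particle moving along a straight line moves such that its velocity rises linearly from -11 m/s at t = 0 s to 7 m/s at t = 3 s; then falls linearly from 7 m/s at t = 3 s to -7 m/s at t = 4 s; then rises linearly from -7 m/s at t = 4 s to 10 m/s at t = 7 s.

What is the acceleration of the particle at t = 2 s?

Acceleration is the slope of the v-t graph on 0–3 s: (7 − -11)/(3 − 0) = 6 m/s².

6 m/s²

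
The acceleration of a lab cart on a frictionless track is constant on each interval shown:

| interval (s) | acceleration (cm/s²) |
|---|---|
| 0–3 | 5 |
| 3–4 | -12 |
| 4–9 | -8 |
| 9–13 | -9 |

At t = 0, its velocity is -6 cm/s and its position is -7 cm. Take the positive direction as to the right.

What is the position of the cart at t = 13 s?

On each constant-a segment, Δv = aΔt and Δx = v₀Δt + ½aΔt²; chain segment to segment.
0–3 s: v starts -6 cm/s; Δx = -6·3 + ½·5·3² = 4.5 cm; v ends 9 cm/s.
3–4 s: v starts 9 cm/s; Δx = 9·1 + ½·-12·1² = 3 cm; v ends -3 cm/s.
4–9 s: v starts -3 cm/s; Δx = -3·5 + ½·-8·5² = -115 cm; v ends -43 cm/s.
9–13 s: v starts -43 cm/s; Δx = -43·4 + ½·-9·4² = -244 cm; v ends -79 cm/s.
x(13) = -7 + Σ Δx = -358.5 cm.

-358.5 cm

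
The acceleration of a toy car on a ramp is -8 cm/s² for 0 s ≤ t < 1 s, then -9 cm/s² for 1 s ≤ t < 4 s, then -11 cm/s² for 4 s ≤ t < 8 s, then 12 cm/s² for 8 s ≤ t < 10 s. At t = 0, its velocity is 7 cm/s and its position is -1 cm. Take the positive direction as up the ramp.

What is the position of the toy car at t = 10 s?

-361.5 cm

On each constant-a segment, Δv = aΔt and Δx = v₀Δt + ½aΔt²; chain segment to segment.
0–1 s: v starts 7 cm/s; Δx = 7·1 + ½·-8·1² = 3 cm; v ends -1 cm/s.
1–4 s: v starts -1 cm/s; Δx = -1·3 + ½·-9·3² = -43.5 cm; v ends -28 cm/s.
4–8 s: v starts -28 cm/s; Δx = -28·4 + ½·-11·4² = -200 cm; v ends -72 cm/s.
8–10 s: v starts -72 cm/s; Δx = -72·2 + ½·12·2² = -120 cm; v ends -48 cm/s.
x(10) = -1 + Σ Δx = -361.5 cm.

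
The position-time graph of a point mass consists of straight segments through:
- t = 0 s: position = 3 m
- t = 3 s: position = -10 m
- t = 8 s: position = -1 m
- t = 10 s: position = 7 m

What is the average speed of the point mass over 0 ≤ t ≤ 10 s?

Average speed = (total path length)/(elapsed time); on a piecewise-linear x-t graph the path length is Σ|Δx|.
0–3 s: |Δx| = |-10 − 3| = 13 m
3–8 s: |Δx| = |-1 − -10| = 9 m
8–10 s: |Δx| = |7 − -1| = 8 m
Total path = 30 m; average speed = 30/10 = 3 m/s.

3 m/s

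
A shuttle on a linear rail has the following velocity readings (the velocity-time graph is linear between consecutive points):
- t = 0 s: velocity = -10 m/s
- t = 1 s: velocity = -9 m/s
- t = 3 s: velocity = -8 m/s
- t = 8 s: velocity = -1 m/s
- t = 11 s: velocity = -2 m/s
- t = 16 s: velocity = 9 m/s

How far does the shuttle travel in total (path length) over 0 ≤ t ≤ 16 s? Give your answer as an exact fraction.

801/11 m

Total distance travelled is ∫|v| dt — sum the magnitudes of each area piece.
0–1 s: |½(-10 + -9)(1)| = 9.5 m
1–3 s: |½(-9 + -8)(2)| = 17 m
3–8 s: |½(-8 + -1)(5)| = 22.5 m
8–11 s: |½(-1 + -2)(3)| = 4.5 m
11–16 s: v = 0 at t = 131/11 s; triangle areas 10/11 + 405/22 = 425/22 m
Total distance = 801/11 m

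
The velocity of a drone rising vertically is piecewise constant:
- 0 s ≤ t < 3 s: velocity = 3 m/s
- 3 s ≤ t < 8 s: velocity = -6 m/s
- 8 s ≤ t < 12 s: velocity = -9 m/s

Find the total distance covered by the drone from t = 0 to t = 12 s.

Distance (not displacement) is the total path length: add the absolute areas under v-t.
0–3 s: |3| × 3 = 9 m
3–8 s: |-6| × 5 = 30 m
8–12 s: |-9| × 4 = 36 m
Total distance = 75 m

75 m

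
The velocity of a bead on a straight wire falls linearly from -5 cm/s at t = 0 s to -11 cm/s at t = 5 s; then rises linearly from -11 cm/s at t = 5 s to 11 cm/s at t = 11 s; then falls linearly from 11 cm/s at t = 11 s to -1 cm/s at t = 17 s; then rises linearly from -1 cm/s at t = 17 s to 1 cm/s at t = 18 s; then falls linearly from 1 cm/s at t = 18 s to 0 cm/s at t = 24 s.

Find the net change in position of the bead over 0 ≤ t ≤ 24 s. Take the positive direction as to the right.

Net displacement equals the area under the velocity-time graph (areas below the axis count negative).
0–5 s: ½(-5 + -11)(5) = -40 cm
5–11 s: ½(-11 + 11)(6) = 0 cm
11–17 s: ½(11 + -1)(6) = 30 cm
17–18 s: ½(-1 + 1)(1) = 0 cm
18–24 s: ½(1 + 0)(6) = 3 cm
Net displacement = -7 cm

-7 cm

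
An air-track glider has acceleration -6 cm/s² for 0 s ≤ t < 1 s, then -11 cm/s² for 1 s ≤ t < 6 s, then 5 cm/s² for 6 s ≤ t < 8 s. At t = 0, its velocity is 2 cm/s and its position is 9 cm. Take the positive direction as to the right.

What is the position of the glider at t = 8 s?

On each constant-a segment, Δv = aΔt and Δx = v₀Δt + ½aΔt²; chain segment to segment.
0–1 s: v starts 2 cm/s; Δx = 2·1 + ½·-6·1² = -1 cm; v ends -4 cm/s.
1–6 s: v starts -4 cm/s; Δx = -4·5 + ½·-11·5² = -157.5 cm; v ends -59 cm/s.
6–8 s: v starts -59 cm/s; Δx = -59·2 + ½·5·2² = -108 cm; v ends -49 cm/s.
x(8) = 9 + Σ Δx = -257.5 cm.

-257.5 cm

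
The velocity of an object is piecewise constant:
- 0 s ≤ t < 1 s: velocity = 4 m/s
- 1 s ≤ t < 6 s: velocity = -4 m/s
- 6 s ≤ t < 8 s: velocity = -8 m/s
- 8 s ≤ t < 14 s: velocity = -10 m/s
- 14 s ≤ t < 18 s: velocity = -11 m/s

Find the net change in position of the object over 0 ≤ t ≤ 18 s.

-136 m

Net displacement equals the area under the velocity-time graph (areas below the axis count negative).
0–1 s: 4 × 1 = 4 m
1–6 s: -4 × 5 = -20 m
6–8 s: -8 × 2 = -16 m
8–14 s: -10 × 6 = -60 m
14–18 s: -11 × 4 = -44 m
Net displacement = -136 m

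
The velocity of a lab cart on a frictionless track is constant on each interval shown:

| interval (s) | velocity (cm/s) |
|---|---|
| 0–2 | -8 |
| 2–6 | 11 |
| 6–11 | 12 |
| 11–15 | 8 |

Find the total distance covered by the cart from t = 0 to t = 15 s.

152 cm

Distance (not displacement) is the total path length: add the absolute areas under v-t.
0–2 s: |-8| × 2 = 16 cm
2–6 s: |11| × 4 = 44 cm
6–11 s: |12| × 5 = 60 cm
11–15 s: |8| × 4 = 32 cm
Total distance = 152 cm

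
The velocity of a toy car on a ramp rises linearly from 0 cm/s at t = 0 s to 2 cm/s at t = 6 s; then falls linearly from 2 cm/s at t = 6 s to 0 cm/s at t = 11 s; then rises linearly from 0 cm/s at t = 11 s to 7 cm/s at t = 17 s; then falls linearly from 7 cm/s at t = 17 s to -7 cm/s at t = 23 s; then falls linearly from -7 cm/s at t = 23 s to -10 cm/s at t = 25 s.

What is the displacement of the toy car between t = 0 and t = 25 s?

15 cm

Displacement is the signed area under the v-t curve.
0–6 s: ½(0 + 2)(6) = 6 cm
6–11 s: ½(2 + 0)(5) = 5 cm
11–17 s: ½(0 + 7)(6) = 21 cm
17–23 s: ½(7 + -7)(6) = 0 cm
23–25 s: ½(-7 + -10)(2) = -17 cm
Net displacement = 15 cm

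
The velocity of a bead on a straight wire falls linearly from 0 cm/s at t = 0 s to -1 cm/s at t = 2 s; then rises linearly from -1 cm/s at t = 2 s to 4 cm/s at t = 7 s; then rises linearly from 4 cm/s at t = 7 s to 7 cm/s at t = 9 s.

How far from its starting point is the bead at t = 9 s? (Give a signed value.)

Displacement is the signed area under the v-t curve.
0–2 s: ½(0 + -1)(2) = -1 cm
2–7 s: ½(-1 + 4)(5) = 7.5 cm
7–9 s: ½(4 + 7)(2) = 11 cm
Net displacement = 17.5 cm

17.5 cm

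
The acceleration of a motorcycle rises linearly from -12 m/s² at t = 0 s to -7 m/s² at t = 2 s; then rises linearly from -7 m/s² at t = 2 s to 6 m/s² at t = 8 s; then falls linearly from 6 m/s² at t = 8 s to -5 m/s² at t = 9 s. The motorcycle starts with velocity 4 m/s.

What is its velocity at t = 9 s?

Δv equals the area under the a-t graph; then v = v₀ + Δv.
0–2 s: ½(-12 + -7)(2) = -19 m/s
2–8 s: ½(-7 + 6)(6) = -3 m/s
8–9 s: ½(6 + -5)(1) = 0.5 m/s
Δv = -21.5 m/s, so v(9) = 4 + (-21.5) = -17.5 m/s.

-17.5 m/s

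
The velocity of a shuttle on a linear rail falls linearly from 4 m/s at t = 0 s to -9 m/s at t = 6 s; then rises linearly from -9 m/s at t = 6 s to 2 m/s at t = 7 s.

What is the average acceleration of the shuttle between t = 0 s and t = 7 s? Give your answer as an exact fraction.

Average acceleration = Δv/Δt = (2 − 4)/(7 − 0) = -2/7 m/s².

-2/7 m/s²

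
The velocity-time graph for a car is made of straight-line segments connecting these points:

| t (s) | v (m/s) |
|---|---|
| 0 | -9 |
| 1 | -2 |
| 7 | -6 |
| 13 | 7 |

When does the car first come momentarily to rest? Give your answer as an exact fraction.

t = 127/13 s

v changes sign on 7–13 s (from -6 to 7); the graph is linear there, so v = 0 at t = 7 + (6)·(13 − 7)/(7 − -6) = 127/13 s.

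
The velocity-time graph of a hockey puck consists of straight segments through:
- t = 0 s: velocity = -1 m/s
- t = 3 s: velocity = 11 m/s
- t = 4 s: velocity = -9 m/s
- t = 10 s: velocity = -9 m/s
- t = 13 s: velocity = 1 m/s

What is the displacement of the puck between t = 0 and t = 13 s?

-50 m

Net displacement equals the area under the velocity-time graph (areas below the axis count negative).
0–3 s: ½(-1 + 11)(3) = 15 m
3–4 s: ½(11 + -9)(1) = 1 m
4–10 s: -9 × 6 = -54 m
10–13 s: ½(-9 + 1)(3) = -12 m
Net displacement = -50 m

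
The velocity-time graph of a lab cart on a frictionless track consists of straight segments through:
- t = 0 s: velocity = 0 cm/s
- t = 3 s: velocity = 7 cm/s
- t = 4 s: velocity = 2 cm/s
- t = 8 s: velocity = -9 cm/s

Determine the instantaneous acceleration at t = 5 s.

-2.75 cm/s²

Acceleration is the slope of the v-t graph on 4–8 s: (-9 − 2)/(8 − 4) = -2.75 cm/s².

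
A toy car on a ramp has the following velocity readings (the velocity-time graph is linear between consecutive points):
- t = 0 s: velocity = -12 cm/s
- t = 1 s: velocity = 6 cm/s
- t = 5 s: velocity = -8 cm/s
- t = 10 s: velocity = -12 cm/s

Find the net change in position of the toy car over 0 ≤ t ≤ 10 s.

-57 cm

Net displacement equals the area under the velocity-time graph (areas below the axis count negative).
0–1 s: ½(-12 + 6)(1) = -3 cm
1–5 s: ½(6 + -8)(4) = -4 cm
5–10 s: ½(-8 + -12)(5) = -50 cm
Net displacement = -57 cm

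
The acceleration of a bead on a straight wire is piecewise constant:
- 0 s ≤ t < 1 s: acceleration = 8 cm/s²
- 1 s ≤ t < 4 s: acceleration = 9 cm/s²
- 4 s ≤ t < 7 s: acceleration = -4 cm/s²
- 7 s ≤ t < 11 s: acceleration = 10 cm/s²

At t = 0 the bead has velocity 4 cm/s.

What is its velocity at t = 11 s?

67 cm/s

Δv equals the area under the a-t graph; then v = v₀ + Δv.
0–1 s: 8 × 1 = 8 cm/s
1–4 s: 9 × 3 = 27 cm/s
4–7 s: -4 × 3 = -12 cm/s
7–11 s: 10 × 4 = 40 cm/s
Δv = 63 cm/s, so v(11) = 4 + (63) = 67 cm/s.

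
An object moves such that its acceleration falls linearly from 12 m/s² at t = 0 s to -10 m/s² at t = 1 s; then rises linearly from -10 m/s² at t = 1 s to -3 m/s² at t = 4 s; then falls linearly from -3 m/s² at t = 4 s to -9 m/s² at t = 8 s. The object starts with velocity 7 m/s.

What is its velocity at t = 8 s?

-35.5 m/s

Δv equals the area under the a-t graph; then v = v₀ + Δv.
0–1 s: ½(12 + -10)(1) = 1 m/s
1–4 s: ½(-10 + -3)(3) = -19.5 m/s
4–8 s: ½(-3 + -9)(4) = -24 m/s
Δv = -42.5 m/s, so v(8) = 7 + (-42.5) = -35.5 m/s.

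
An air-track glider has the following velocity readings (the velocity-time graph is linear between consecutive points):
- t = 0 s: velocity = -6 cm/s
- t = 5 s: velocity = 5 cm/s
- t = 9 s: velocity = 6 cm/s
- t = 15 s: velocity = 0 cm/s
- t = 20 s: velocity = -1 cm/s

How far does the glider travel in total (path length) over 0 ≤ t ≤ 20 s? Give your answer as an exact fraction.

620/11 cm

Total distance travelled is ∫|v| dt — sum the magnitudes of each area piece.
0–5 s: v = 0 at t = 30/11 s; triangle areas 90/11 + 125/22 = 305/22 cm
5–9 s: |½(5 + 6)(4)| = 22 cm
9–15 s: |½(6 + 0)(6)| = 18 cm
15–20 s: |½(0 + -1)(5)| = 2.5 cm
Total distance = 620/11 cm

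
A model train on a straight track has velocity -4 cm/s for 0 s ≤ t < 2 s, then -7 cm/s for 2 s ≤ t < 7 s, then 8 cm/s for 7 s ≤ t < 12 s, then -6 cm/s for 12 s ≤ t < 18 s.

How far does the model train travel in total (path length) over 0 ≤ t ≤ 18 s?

119 cm

Distance (not displacement) is the total path length: add the absolute areas under v-t.
0–2 s: |-4| × 2 = 8 cm
2–7 s: |-7| × 5 = 35 cm
7–12 s: |8| × 5 = 40 cm
12–18 s: |-6| × 6 = 36 cm
Total distance = 119 cm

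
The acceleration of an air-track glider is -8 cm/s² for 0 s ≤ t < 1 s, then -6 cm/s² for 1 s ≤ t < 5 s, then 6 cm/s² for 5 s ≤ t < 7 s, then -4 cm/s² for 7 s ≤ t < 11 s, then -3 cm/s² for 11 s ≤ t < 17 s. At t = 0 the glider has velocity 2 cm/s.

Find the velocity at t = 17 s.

Δv equals the area under the a-t graph; then v = v₀ + Δv.
0–1 s: -8 × 1 = -8 cm/s
1–5 s: -6 × 4 = -24 cm/s
5–7 s: 6 × 2 = 12 cm/s
7–11 s: -4 × 4 = -16 cm/s
11–17 s: -3 × 6 = -18 cm/s
Δv = -54 cm/s, so v(17) = 2 + (-54) = -52 cm/s.

-52 cm/s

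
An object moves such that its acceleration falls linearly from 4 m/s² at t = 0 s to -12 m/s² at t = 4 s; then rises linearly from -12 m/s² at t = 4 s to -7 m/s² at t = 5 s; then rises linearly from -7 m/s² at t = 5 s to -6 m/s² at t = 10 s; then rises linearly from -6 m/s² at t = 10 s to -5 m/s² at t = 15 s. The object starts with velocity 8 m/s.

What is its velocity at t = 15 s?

-77.5 m/s

Δv equals the area under the a-t graph; then v = v₀ + Δv.
0–4 s: ½(4 + -12)(4) = -16 m/s
4–5 s: ½(-12 + -7)(1) = -9.5 m/s
5–10 s: ½(-7 + -6)(5) = -32.5 m/s
10–15 s: ½(-6 + -5)(5) = -27.5 m/s
Δv = -85.5 m/s, so v(15) = 8 + (-85.5) = -77.5 m/s.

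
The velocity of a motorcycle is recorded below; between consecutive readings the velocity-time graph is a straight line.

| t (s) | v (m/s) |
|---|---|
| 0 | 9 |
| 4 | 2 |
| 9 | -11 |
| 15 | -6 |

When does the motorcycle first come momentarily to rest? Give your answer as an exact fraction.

t = 62/13 s

v changes sign on 4–9 s (from 2 to -11); the graph is linear there, so v = 0 at t = 4 + (-2)·(9 − 4)/(-11 − 2) = 62/13 s.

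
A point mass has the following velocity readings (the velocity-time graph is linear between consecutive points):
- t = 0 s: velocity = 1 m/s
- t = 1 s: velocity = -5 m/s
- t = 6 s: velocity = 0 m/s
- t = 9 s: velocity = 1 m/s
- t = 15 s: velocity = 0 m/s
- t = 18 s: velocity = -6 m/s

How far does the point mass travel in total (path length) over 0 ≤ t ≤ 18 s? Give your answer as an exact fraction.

169/6 m

Distance (not displacement) is the total path length: add the absolute areas under v-t.
0–1 s: v = 0 at t = 1/6 s; triangle areas 1/12 + 25/12 = 13/6 m
1–6 s: |½(-5 + 0)(5)| = 12.5 m
6–9 s: |½(0 + 1)(3)| = 1.5 m
9–15 s: |½(1 + 0)(6)| = 3 m
15–18 s: |½(0 + -6)(3)| = 9 m
Total distance = 169/6 m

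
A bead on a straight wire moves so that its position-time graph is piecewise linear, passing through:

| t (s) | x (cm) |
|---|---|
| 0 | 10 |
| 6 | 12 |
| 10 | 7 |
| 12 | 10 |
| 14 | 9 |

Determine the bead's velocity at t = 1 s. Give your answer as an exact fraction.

Velocity is the slope of the x-t graph on 0–6 s: (12 − 10)/(6 − 0) = 1/3 cm/s.

1/3 cm/s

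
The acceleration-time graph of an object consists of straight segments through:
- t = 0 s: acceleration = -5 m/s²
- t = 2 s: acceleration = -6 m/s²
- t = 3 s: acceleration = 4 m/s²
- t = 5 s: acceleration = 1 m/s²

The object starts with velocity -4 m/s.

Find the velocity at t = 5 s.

Δv equals the area under the a-t graph; then v = v₀ + Δv.
0–2 s: ½(-5 + -6)(2) = -11 m/s
2–3 s: ½(-6 + 4)(1) = -1 m/s
3–5 s: ½(4 + 1)(2) = 5 m/s
Δv = -7 m/s, so v(5) = -4 + (-7) = -11 m/s.

-11 m/s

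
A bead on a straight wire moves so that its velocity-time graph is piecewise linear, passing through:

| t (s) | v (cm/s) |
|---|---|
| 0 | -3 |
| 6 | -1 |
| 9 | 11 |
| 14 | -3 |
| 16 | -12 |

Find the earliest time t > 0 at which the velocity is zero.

v changes sign on 6–9 s (from -1 to 11); the graph is linear there, so v = 0 at t = 6 + (1)·(9 − 6)/(11 − -1) = 6.25 s.

t = 6.25 s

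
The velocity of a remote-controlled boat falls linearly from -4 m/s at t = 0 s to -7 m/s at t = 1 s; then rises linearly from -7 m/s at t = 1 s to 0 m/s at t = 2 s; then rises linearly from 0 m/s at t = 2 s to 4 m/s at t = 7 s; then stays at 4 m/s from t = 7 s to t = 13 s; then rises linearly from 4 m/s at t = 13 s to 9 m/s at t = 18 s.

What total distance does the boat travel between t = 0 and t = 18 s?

75.5 m

Total distance travelled is ∫|v| dt — sum the magnitudes of each area piece.
0–1 s: |½(-4 + -7)(1)| = 5.5 m
1–2 s: |½(-7 + 0)(1)| = 3.5 m
2–7 s: |½(0 + 4)(5)| = 10 m
7–13 s: |4| × 6 = 24 m
13–18 s: |½(4 + 9)(5)| = 32.5 m
Total distance = 75.5 m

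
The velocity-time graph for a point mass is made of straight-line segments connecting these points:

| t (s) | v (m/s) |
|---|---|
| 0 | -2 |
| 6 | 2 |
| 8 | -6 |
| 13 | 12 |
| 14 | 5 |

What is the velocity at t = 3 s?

On 0–6 s the graph is linear from -2 to 2 m/s: v(3) = -2 + (2 − -2)·(3 − 0)/(6 − 0) = 0 m/s.

0 m/s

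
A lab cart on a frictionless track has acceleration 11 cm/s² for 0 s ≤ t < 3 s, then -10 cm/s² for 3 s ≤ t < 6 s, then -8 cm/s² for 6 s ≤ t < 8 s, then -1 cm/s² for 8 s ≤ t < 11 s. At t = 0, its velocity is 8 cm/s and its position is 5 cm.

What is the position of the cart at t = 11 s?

143 cm

On each constant-a segment, Δv = aΔt and Δx = v₀Δt + ½aΔt²; chain segment to segment.
0–3 s: v starts 8 cm/s; Δx = 8·3 + ½·11·3² = 73.5 cm; v ends 41 cm/s.
3–6 s: v starts 41 cm/s; Δx = 41·3 + ½·-10·3² = 78 cm; v ends 11 cm/s.
6–8 s: v starts 11 cm/s; Δx = 11·2 + ½·-8·2² = 6 cm; v ends -5 cm/s.
8–11 s: v starts -5 cm/s; Δx = -5·3 + ½·-1·3² = -19.5 cm; v ends -8 cm/s.
x(11) = 5 + Σ Δx = 143 cm.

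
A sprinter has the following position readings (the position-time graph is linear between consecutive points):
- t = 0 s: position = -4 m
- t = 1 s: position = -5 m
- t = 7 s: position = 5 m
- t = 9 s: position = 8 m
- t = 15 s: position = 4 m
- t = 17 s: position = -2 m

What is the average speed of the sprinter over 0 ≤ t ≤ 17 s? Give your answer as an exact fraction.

24/17 m/s

Average speed = (total path length)/(elapsed time); on a piecewise-linear x-t graph the path length is Σ|Δx|.
0–1 s: |Δx| = |-5 − -4| = 1 m
1–7 s: |Δx| = |5 − -5| = 10 m
7–9 s: |Δx| = |8 − 5| = 3 m
9–15 s: |Δx| = |4 − 8| = 4 m
15–17 s: |Δx| = |-2 − 4| = 6 m
Total path = 24 m; average speed = 24/17 = 24/17 m/s.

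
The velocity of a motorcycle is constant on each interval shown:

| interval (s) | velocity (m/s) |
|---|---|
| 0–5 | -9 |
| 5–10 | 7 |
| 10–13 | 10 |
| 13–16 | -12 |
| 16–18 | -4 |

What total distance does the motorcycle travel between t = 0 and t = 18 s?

154 m

Distance (not displacement) is the total path length: add the absolute areas under v-t.
0–5 s: |-9| × 5 = 45 m
5–10 s: |7| × 5 = 35 m
10–13 s: |10| × 3 = 30 m
13–16 s: |-12| × 3 = 36 m
16–18 s: |-4| × 2 = 8 m
Total distance = 154 m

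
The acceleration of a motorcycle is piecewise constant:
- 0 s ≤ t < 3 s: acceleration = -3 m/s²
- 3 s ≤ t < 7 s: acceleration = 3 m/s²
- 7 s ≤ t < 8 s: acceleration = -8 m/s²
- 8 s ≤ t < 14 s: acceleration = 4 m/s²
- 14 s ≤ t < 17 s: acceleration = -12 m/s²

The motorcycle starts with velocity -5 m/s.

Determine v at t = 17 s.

-22 m/s

Δv equals the area under the a-t graph; then v = v₀ + Δv.
0–3 s: -3 × 3 = -9 m/s
3–7 s: 3 × 4 = 12 m/s
7–8 s: -8 × 1 = -8 m/s
8–14 s: 4 × 6 = 24 m/s
14–17 s: -12 × 3 = -36 m/s
Δv = -17 m/s, so v(17) = -5 + (-17) = -22 m/s.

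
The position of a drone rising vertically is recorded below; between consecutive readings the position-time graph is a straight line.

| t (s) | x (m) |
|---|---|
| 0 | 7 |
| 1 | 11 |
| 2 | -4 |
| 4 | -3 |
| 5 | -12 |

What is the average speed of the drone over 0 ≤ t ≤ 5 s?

Average speed = (total path length)/(elapsed time); on a piecewise-linear x-t graph the path length is Σ|Δx|.
0–1 s: |Δx| = |11 − 7| = 4 m
1–2 s: |Δx| = |-4 − 11| = 15 m
2–4 s: |Δx| = |-3 − -4| = 1 m
4–5 s: |Δx| = |-12 − -3| = 9 m
Total path = 29 m; average speed = 29/5 = 5.8 m/s.

5.8 m/s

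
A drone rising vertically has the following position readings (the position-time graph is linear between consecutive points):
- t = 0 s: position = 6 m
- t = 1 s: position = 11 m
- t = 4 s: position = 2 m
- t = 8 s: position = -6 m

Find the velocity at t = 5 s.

Velocity is the slope of the x-t graph on 4–8 s: (-6 − 2)/(8 − 4) = -2 m/s.

-2 m/s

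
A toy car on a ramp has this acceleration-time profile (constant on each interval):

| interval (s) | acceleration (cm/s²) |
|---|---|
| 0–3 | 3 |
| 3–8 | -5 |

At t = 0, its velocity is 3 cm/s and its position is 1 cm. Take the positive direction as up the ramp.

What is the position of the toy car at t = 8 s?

21 cm

On each constant-a segment, Δv = aΔt and Δx = v₀Δt + ½aΔt²; chain segment to segment.
0–3 s: v starts 3 cm/s; Δx = 3·3 + ½·3·3² = 22.5 cm; v ends 12 cm/s.
3–8 s: v starts 12 cm/s; Δx = 12·5 + ½·-5·5² = -2.5 cm; v ends -13 cm/s.
x(8) = 1 + Σ Δx = 21 cm.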